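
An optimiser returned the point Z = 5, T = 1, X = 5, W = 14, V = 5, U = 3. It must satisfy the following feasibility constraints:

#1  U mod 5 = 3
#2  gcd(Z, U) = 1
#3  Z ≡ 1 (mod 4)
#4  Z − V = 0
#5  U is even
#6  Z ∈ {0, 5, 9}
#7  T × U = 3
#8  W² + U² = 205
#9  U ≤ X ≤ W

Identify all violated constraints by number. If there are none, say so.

#1 3 mod 5 = 3  yes
#2 gcd(5, 3) = 1  yes
#3 5 mod 4 = 1  yes
#4 Z − V = 5 − 5 = 0  yes
#5 U = 3 is odd  no
#6 Z = 5 is in {0, 5, 9}  yes
#7 T × U = 1 × 3 = 3  yes
#8 W² + U² = 14² + 3² = 196 + 9 = 205  yes
#9 values 3 ≤ 5 ≤ 14  yes

Constraint 5 is violated.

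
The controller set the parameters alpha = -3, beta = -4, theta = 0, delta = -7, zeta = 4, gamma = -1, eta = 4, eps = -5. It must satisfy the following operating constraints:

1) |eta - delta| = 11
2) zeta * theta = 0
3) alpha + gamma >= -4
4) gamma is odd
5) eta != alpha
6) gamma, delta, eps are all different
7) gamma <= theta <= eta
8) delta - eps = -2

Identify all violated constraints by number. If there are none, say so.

The assignment satisfies every constraint.

1) |4 - (-7)| = 11  ✓
2) zeta * theta = 4 * 0 = 0  ✓
3) alpha + gamma = -3 + (-1) = -4; -4 ≥ -4  ✓
4) gamma = -1 is odd  ✓
5) eta = 4, alpha = -3; distinct  ✓
6) values -1, -7, -5 are pairwise distinct  ✓
7) values -1 <= 0 <= 4  ✓
8) delta - eps = -7 - (-5) = -2  ✓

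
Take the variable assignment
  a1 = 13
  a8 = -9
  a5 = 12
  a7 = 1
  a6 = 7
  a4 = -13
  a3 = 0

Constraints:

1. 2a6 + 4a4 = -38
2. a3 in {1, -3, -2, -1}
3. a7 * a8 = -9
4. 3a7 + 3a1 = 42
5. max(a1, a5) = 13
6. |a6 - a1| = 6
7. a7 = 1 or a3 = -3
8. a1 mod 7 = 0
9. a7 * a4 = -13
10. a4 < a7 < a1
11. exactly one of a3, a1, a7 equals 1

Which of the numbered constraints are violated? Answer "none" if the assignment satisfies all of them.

The assignment fails constraints 2 and 8.

1. 2a6 + 4a4 = 2(7) + 4(-13) = -38 — satisfied.
2. a3 = 0 is not in {1, -3, -2, -1} — violated.
3. a7 * a8 = 1 * (-9) = -9 — satisfied.
4. 3a7 + 3a1 = 3(1) + 3(13) = 42 — satisfied.
5. max(13, 12) = 13 — satisfied.
6. |7 - 13| = 6 — satisfied.
7. a7 = 1 = 1 (first disjunct) — satisfied.
8. 13 mod 7 = 6, not 0 — violated.
9. a7 * a4 = 1 * (-13) = -13 — satisfied.
10. values -13 < 1 < 13 — satisfied.
11. a3=0, a1=13, a7=1; 1 of them equals 1 — satisfied.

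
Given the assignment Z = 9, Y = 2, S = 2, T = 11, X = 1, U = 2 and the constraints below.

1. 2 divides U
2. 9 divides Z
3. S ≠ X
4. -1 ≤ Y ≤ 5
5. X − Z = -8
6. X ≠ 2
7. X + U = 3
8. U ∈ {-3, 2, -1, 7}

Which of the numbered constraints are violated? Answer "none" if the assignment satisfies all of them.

None — every constraint holds.

1. 2 / 2 = 1, so 2 divides 2 — OK.
2. 9 / 9 = 1, so 9 divides 9 — OK.
3. S = 2, X = 1; distinct — OK.
4. Y = 2 lies in [-1, 5] — OK.
5. X − Z = 1 − 9 = -8 — OK.
6. X = 1, and 1 ≠ 2 — OK.
7. X + U = 1 + 2 = 3 — OK.
8. U = 2 is in {-3, 2, -1, 7} — OK.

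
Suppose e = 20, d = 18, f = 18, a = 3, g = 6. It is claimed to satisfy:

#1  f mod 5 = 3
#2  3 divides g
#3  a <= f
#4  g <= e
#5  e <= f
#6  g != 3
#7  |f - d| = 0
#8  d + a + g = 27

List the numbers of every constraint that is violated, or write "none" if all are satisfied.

No — constraint 5 is not satisfied.

#1 18 mod 5 = 3 — OK.
#2 6 / 3 = 2, so 3 divides 6 — OK.
#3 a = 3, f = 18; 3 ≤ 18 — OK.
#4 g = 6, e = 20; 6 ≤ 20 — OK.
#5 e = 20, f = 18; 20 > 18 (want ≤) — violated.
#6 g = 6, and 6 ≠ 3 — OK.
#7 |18 - 18| = 0 — OK.
#8 d + a + g = 18 + 3 + 6 = 27 — OK.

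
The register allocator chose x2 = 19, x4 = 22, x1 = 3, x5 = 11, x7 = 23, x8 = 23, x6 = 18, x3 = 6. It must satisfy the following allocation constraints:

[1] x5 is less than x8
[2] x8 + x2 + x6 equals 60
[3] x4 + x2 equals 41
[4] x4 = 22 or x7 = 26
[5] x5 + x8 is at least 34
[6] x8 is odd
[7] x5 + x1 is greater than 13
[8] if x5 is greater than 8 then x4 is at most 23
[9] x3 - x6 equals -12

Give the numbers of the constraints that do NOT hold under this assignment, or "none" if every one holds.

None — every constraint holds.

[1] x5 = 11, x8 = 23; 11 < 23 — satisfied.
[2] x8 + x2 + x6 = 23 + 19 + 18 = 60 — satisfied.
[3] x4 + x2 = 22 + 19 = 41 — satisfied.
[4] x4 = 22 = 22 (first disjunct) — satisfied.
[5] x5 + x8 = 11 + 23 = 34; 34 ≥ 34 — satisfied.
[6] x8 = 23 is odd — satisfied.
[7] x5 + x1 = 11 + 3 = 14; 14 > 13 — satisfied.
[8] x5 = 11 > 8, so we need x4 ≤ 23; x4 = 22 ≤ 23 — satisfied.
[9] x3 - x6 = 6 - 18 = -12 — satisfied.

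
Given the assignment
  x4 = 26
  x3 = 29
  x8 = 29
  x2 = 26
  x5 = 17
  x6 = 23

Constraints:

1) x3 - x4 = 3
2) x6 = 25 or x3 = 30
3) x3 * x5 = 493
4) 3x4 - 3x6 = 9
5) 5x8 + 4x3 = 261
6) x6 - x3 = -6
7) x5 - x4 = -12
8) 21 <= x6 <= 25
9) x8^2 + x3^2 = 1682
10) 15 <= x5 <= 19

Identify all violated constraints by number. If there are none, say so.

1) x3 - x4 = 29 - 26 = 3 — satisfied.
2) x6 = 23 ≠ 25 and x3 = 29 ≠ 30; both disjuncts false — violated.
3) x3 * x5 = 29 * 17 = 493 — satisfied.
4) 3x4 - 3x6 = 3(26) - 3(23) = 9 — satisfied.
5) 5x8 + 4x3 = 5(29) + 4(29) = 261 — satisfied.
6) x6 - x3 = 23 - 29 = -6 — satisfied.
7) x5 - x4 = 17 - 26 = -9, not -12 — violated.
8) x6 = 23 lies in [21, 25] — satisfied.
9) x8^2 + x3^2 = 29^2 + 29^2 = 841 + 841 = 1682 — satisfied.
10) x5 = 17 lies in [15, 19] — satisfied.

The assignment fails constraints 2 and 7.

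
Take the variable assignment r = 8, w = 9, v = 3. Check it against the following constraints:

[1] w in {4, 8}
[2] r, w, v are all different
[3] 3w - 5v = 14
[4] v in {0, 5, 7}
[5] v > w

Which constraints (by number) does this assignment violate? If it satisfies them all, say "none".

[1] w = 9 is not in {4, 8} — violated.
[2] values 8, 9, 3 are pairwise distinct — OK.
[3] 3w - 5v = 3(9) - 5(3) = 12, not 14 — violated.
[4] v = 3 is not in {0, 5, 7} — violated.
[5] v = 3, w = 9; 3 ≤ 9 (want >) — violated.

Constraints 1, 3, 4, 5 do not hold.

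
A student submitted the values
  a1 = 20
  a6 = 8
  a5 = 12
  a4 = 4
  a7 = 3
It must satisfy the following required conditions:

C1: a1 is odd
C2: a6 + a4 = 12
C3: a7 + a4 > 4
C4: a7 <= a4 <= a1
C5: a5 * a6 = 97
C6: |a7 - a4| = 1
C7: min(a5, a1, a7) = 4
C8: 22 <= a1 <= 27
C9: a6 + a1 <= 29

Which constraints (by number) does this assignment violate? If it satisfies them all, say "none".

C1: a1 = 20 is even  ✗
C2: a6 + a4 = 8 + 4 = 12  ✓
C3: a7 + a4 = 3 + 4 = 7; 7 > 4  ✓
C4: values 3 <= 4 <= 20  ✓
C5: a5 * a6 = 12 * 8 = 96, not 97  ✗
C6: |3 - 4| = 1  ✓
C7: min(12, 20, 3) = 3, not 4  ✗
C8: a1 = 20 is outside [22, 27]  ✗
C9: a6 + a1 = 8 + 20 = 28; 28 ≤ 29  ✓

No — constraints 1, 5, 7, and 8 are not satisfied.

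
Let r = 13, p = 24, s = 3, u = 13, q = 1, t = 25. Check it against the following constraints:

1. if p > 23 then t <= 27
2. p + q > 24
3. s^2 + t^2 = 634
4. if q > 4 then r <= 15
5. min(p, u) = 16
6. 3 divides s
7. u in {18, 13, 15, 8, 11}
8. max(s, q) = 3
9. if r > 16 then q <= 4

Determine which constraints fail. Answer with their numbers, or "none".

No — constraint 5 is not satisfied.

1. p = 24 > 23, so we need t ≤ 27; t = 25 ≤ 27  OK
2. p + q = 24 + 1 = 25; 25 > 24  OK
3. s^2 + t^2 = 3^2 + 25^2 = 9 + 625 = 634  OK
4. q = 1, not > 4; antecedent false, conditional vacuously true  OK
5. min(24, 13) = 13, not 16  FAIL
6. 3 / 3 = 1, so 3 divides 3  OK
7. u = 13 is in {18, 13, 15, 8, 11}  OK
8. max(3, 1) = 3  OK
9. r = 13, not > 16; antecedent false, conditional vacuously true  OK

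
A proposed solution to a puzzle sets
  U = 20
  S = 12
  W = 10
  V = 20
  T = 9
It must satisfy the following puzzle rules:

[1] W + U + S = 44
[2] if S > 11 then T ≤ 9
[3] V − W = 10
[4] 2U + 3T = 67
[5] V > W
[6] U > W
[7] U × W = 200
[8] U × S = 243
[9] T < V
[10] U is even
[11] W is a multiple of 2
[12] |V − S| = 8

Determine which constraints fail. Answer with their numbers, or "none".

Violated: 1 and 8.

[1] W + U + S = 10 + 20 + 12 = 42, not 44  ✗
[2] S = 12 > 11, so we need T ≤ 9; T = 9 ≤ 9  ✓
[3] V − W = 20 − 10 = 10  ✓
[4] 2U + 3T = 2(20) + 3(9) = 67  ✓
[5] V = 20, W = 10; 20 > 10  ✓
[6] U = 20, W = 10; 20 > 10  ✓
[7] U × W = 20 × 10 = 200  ✓
[8] U × S = 20 × 12 = 240, not 243  ✗
[9] T = 9, V = 20; 9 < 20  ✓
[10] U = 20 is even  ✓
[11] 10 / 2 = 5, so 2 divides 10  ✓
[12] |20 − 12| = 8  ✓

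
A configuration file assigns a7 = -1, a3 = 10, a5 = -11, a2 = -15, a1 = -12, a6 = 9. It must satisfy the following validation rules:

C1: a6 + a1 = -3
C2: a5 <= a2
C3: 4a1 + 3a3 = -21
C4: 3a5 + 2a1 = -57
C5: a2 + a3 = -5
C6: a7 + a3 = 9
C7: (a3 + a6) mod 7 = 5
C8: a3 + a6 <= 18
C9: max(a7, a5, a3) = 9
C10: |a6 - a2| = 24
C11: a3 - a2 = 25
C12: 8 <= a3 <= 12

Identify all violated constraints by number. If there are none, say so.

Constraints 2, 3, 8, and 9 do not hold.

C1: a6 + a1 = 9 + (-12) = -3  ✓
C2: a5 = -11, a2 = -15; -11 > -15 (want ≤)  ✗
C3: 4a1 + 3a3 = 4(-12) + 3(10) = -18, not -21  ✗
C4: 3a5 + 2a1 = 3(-11) + 2(-12) = -57  ✓
C5: a2 + a3 = -15 + 10 = -5  ✓
C6: a7 + a3 = -1 + 10 = 9  ✓
C7: a3 + a6 = 19; 19 mod 7 = 5  ✓
C8: a3 + a6 = 10 + 9 = 19; 19 > 18, bound 18 not met  ✗
C9: max(-1, -11, 10) = 10, not 9  ✗
C10: |9 - (-15)| = 24  ✓
C11: a3 - a2 = 10 - (-15) = 25  ✓
C12: a3 = 10 lies in [8, 12]  ✓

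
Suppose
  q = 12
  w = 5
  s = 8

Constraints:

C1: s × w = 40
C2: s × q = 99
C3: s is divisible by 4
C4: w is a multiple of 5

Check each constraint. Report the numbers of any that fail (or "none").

Constraint 2 does not hold.

C1: s × w = 8 × 5 = 40  holds
C2: s × q = 8 × 12 = 96, not 99  fails
C3: 8 / 4 = 2, so 4 divides 8  holds
C4: 5 / 5 = 1, so 5 divides 5  holds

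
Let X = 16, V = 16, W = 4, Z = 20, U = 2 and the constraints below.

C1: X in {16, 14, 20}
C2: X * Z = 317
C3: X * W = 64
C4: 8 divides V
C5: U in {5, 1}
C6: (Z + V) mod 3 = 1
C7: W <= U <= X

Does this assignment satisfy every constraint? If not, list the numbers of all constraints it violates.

C1: X = 16 is in {16, 14, 20} — holds.
C2: X * Z = 16 * 20 = 320, not 317 — fails.
C3: X * W = 16 * 4 = 64 — holds.
C4: 16 / 8 = 2, so 8 divides 16 — holds.
C5: U = 2 is not in {5, 1} — fails.
C6: Z + V = 36; 36 mod 3 = 0, not 1 — fails.
C7: values 4, 2, 16; W = 4 is not <= U = 2 — fails.

The assignment fails constraints 2, 5, 6, 7.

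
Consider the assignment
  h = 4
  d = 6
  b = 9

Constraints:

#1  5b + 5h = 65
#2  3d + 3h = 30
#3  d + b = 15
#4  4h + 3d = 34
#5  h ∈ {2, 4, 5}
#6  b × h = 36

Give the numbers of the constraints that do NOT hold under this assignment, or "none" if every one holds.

#1 5b + 5h = 5(9) + 5(4) = 65 — satisfied.
#2 3d + 3h = 3(6) + 3(4) = 30 — satisfied.
#3 d + b = 6 + 9 = 15 — satisfied.
#4 4h + 3d = 4(4) + 3(6) = 34 — satisfied.
#5 h = 4 is in {2, 4, 5} — satisfied.
#6 b × h = 9 × 4 = 36 — satisfied.

All constraints are satisfied.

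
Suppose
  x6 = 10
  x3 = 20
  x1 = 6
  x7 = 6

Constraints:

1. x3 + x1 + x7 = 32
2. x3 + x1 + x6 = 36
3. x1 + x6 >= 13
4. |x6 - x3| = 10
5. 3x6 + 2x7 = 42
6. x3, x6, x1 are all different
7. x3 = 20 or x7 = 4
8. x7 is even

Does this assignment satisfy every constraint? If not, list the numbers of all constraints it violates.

1. x3 + x1 + x7 = 20 + 6 + 6 = 32  ✔
2. x3 + x1 + x6 = 20 + 6 + 10 = 36  ✔
3. x1 + x6 = 6 + 10 = 16; 16 ≥ 13  ✔
4. |10 - 20| = 10  ✔
5. 3x6 + 2x7 = 3(10) + 2(6) = 42  ✔
6. values 20, 10, 6 are pairwise distinct  ✔
7. x3 = 20 = 20 (first disjunct)  ✔
8. x7 = 6 is even  ✔

None — every constraint holds.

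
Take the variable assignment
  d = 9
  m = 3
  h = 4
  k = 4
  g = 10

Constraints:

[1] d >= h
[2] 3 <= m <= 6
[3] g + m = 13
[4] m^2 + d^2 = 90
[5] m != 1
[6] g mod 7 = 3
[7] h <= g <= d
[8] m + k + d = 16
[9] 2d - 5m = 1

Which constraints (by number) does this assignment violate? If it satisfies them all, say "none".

Constraints 7 and 9 are violated.

[1] d = 9, h = 4; 9 ≥ 4 — holds.
[2] m = 3 lies in [3, 6] — holds.
[3] g + m = 10 + 3 = 13 — holds.
[4] m^2 + d^2 = 3^2 + 9^2 = 9 + 81 = 90 — holds.
[5] m = 3, and 3 ≠ 1 — holds.
[6] 10 mod 7 = 3 — holds.
[7] values 4, 10, 9; g = 10 is not <= d = 9 — fails.
[8] m + k + d = 3 + 4 + 9 = 16 — holds.
[9] 2d - 5m = 2(9) - 5(3) = 3, not 1 — fails.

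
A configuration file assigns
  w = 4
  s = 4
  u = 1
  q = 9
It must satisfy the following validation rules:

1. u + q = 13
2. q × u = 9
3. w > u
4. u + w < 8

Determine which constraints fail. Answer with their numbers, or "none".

No — constraint 1 is not satisfied.

1. u + q = 1 + 9 = 10, not 13 — violated.
2. q × u = 9 × 1 = 9 — satisfied.
3. w = 4, u = 1; 4 > 1 — satisfied.
4. u + w = 1 + 4 = 5; 5 < 8 — satisfied.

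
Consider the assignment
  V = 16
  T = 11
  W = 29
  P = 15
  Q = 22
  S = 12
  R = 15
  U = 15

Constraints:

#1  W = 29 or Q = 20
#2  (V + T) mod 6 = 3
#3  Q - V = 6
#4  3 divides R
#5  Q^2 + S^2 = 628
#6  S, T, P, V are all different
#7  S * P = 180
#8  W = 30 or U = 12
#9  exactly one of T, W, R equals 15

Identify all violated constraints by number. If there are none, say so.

#1 W = 29 = 29 (first disjunct)  ✔
#2 V + T = 27; 27 mod 6 = 3  ✔
#3 Q - V = 22 - 16 = 6  ✔
#4 15 / 3 = 5, so 3 divides 15  ✔
#5 Q^2 + S^2 = 22^2 + 12^2 = 484 + 144 = 628  ✔
#6 values 12, 11, 15, 16 are pairwise distinct  ✔
#7 S * P = 12 * 15 = 180  ✔
#8 W = 29 ≠ 30 and U = 15 ≠ 12; both disjuncts false  ✘
#9 T=11, W=29, R=15; 1 of them equals 15  ✔

Constraint 8 is violated.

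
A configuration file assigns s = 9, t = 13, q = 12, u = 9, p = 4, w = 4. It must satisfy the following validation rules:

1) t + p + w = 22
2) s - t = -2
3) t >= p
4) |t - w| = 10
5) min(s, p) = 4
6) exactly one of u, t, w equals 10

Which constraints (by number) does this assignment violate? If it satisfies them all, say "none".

Constraints 1, 2, 4, and 6 do not hold.

1) t + p + w = 13 + 4 + 4 = 21, not 22 — violated.
2) s - t = 9 - 13 = -4, not -2 — violated.
3) t = 13, p = 4; 13 ≥ 4 — OK.
4) |13 - 4| = 9, not 10 — violated.
5) min(9, 4) = 4 — OK.
6) u=9, t=13, w=4; 0 of them equal 10, not exactly one — violated.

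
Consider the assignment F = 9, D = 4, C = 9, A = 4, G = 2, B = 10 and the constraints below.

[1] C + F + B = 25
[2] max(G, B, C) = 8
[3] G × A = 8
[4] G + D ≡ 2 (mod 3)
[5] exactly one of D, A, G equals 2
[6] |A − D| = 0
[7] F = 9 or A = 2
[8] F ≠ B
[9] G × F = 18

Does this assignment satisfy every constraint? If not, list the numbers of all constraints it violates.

[1] C + F + B = 9 + 9 + 10 = 28, not 25  false
[2] max(2, 10, 9) = 10, not 8  false
[3] G × A = 2 × 4 = 8  true
[4] G + D = 6; 6 mod 3 = 0, not 2  false
[5] D=4, A=4, G=2; 1 of them equals 2  true
[6] |4 − 4| = 0  true
[7] F = 9 = 9 (first disjunct)  true
[8] F = 9, B = 10; distinct  true
[9] G × F = 2 × 9 = 18  true

Violated: 1, 2, and 4.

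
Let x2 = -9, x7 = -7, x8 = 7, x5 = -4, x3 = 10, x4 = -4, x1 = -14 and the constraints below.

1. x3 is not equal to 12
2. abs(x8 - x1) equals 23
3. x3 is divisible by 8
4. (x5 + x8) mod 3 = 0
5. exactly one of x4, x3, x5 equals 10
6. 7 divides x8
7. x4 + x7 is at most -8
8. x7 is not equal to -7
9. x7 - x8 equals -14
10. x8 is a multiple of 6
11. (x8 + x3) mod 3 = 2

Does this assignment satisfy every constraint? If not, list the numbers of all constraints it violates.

1. x3 = 10, and 10 ≠ 12  ✔
2. abs(7 - (-14)) = 21, not 23  ✘
3. 10 = 8*1 + 2, so 8 does not divide 10  ✘
4. x5 + x8 = 3; 3 mod 3 = 0  ✔
5. x4=-4, x3=10, x5=-4; 1 of them equals 10  ✔
6. 7 / 7 = 1, so 7 divides 7  ✔
7. x4 + x7 = -4 + (-7) = -11; -11 ≤ -8  ✔
8. x7 = -7, but -7 is required to differ  ✘
9. x7 - x8 = -7 - 7 = -14  ✔
10. 7 = 6*1 + 1, so 6 does not divide 7  ✘
11. x8 + x3 = 17; 17 mod 3 = 2  ✔

Constraints 2, 3, 8, and 10 are violated.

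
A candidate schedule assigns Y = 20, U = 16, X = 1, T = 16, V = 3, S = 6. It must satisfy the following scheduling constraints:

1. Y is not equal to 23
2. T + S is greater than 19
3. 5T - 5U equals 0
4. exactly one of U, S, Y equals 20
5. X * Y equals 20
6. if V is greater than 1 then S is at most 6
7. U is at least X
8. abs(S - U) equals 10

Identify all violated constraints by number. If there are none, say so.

None — every constraint holds.

1. Y = 20, and 20 ≠ 23  holds
2. T + S = 16 + 6 = 22; 22 > 19  holds
3. 5T - 5U = 5(16) - 5(16) = 0  holds
4. U=16, S=6, Y=20; 1 of them equals 20  holds
5. X * Y = 1 * 20 = 20  holds
6. V = 3 > 1, so we need S ≤ 6; S = 6 ≤ 6  holds
7. U = 16, X = 1; 16 ≥ 1  holds
8. abs(6 - 16) = 10  holds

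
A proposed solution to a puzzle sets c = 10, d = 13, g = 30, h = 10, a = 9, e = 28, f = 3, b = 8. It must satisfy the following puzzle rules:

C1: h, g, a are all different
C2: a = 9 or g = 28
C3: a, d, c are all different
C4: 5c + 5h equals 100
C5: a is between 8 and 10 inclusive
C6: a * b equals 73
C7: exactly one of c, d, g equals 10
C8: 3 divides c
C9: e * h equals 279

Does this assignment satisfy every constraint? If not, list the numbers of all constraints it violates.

C1: values 10, 30, 9 are pairwise distinct — holds.
C2: a = 9 = 9 (first disjunct) — holds.
C3: values 9, 13, 10 are pairwise distinct — holds.
C4: 5c + 5h = 5(10) + 5(10) = 100 — holds.
C5: a = 9 lies in [8, 10] — holds.
C6: a * b = 9 * 8 = 72, not 73 — fails.
C7: c=10, d=13, g=30; 1 of them equals 10 — holds.
C8: 10 = 3*3 + 1, so 3 does not divide 10 — fails.
C9: e * h = 28 * 10 = 280, not 279 — fails.

Constraints 6, 8, and 9 do not hold.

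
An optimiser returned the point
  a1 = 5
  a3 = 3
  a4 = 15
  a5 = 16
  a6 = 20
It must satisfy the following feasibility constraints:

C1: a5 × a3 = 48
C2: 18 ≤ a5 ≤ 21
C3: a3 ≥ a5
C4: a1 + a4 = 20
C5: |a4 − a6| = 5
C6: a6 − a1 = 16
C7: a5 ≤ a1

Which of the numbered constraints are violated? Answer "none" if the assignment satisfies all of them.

Constraints 2, 3, 6, and 7 are violated.

C1: a5 × a3 = 16 × 3 = 48  holds
C2: a5 = 16 is outside [18, 21]  fails
C3: a3 = 3, a5 = 16; 3 < 16 (want ≥)  fails
C4: a1 + a4 = 5 + 15 = 20  holds
C5: |15 − 20| = 5  holds
C6: a6 − a1 = 20 − 5 = 15, not 16  fails
C7: a5 = 16, a1 = 5; 16 > 5 (want ≤)  fails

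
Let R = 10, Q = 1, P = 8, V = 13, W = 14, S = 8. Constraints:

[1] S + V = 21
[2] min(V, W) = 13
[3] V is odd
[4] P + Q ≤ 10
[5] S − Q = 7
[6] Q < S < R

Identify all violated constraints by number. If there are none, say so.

[1] S + V = 8 + 13 = 21 — holds.
[2] min(13, 14) = 13 — holds.
[3] V = 13 is odd — holds.
[4] P + Q = 8 + 1 = 9; 9 ≤ 10 — holds.
[5] S − Q = 8 − 1 = 7 — holds.
[6] values 1 < 8 < 10 — holds.

None — every constraint holds.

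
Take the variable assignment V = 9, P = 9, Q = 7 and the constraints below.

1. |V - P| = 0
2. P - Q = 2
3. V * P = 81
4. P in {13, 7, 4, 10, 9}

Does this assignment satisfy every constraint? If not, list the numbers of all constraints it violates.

None — every constraint holds.

1. |9 - 9| = 0  holds
2. P - Q = 9 - 7 = 2  holds
3. V * P = 9 * 9 = 81  holds
4. P = 9 is in {13, 7, 4, 10, 9}  holds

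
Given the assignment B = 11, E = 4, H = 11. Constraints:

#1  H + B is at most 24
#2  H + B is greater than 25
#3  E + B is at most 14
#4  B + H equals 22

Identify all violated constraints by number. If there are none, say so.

Constraints 2 and 3 do not hold.

#1 H + B = 11 + 11 = 22; 22 ≤ 24 — satisfied.
#2 H + B = 11 + 11 = 22; 22 ≤ 25, bound 25 not met — violated.
#3 E + B = 4 + 11 = 15; 15 > 14, bound 14 not met — violated.
#4 B + H = 11 + 11 = 22 — satisfied.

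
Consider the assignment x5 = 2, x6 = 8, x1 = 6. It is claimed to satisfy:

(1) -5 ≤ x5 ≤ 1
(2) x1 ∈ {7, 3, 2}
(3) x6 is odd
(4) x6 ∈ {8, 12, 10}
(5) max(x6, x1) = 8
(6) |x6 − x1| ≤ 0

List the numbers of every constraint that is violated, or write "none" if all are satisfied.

(1) x5 = 2 is outside [-5, 1] — violated.
(2) x1 = 6 is not in {7, 3, 2} — violated.
(3) x6 = 8 is even — violated.
(4) x6 = 8 is in {8, 12, 10} — satisfied.
(5) max(8, 6) = 8 — satisfied.
(6) |8 − 6| = 2; 2 > 0, exceeds bound 0 — violated.

Violated: 1, 2, 3, 6.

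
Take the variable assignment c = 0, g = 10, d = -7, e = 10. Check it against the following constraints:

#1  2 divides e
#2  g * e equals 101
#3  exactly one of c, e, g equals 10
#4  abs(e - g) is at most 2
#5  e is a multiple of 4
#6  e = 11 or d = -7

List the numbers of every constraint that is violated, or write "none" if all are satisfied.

No — constraints 2, 3, 5 are not satisfied.

#1 10 / 2 = 5, so 2 divides 10  ✓
#2 g * e = 10 * 10 = 100, not 101  ✗
#3 c=0, e=10, g=10; 2 of them equal 10, not exactly one  ✗
#4 abs(10 - 10) = 0; 0 ≤ 2  ✓
#5 10 = 4*2 + 2, so 4 does not divide 10  ✗
#6 e = 10 ≠ 11, but d = -7 = -7 (second disjunct)  ✓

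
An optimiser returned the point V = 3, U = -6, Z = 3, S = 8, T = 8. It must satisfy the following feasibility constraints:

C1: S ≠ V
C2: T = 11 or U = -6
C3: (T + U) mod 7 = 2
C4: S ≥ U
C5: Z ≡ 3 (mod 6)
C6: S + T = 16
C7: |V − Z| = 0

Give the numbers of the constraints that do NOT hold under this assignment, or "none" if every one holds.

All constraints are satisfied.

C1: S = 8, V = 3; distinct  true
C2: T = 8 ≠ 11, but U = -6 = -6 (second disjunct)  true
C3: T + U = 2; 2 mod 7 = 2  true
C4: S = 8, U = -6; 8 ≥ -6  true
C5: 3 mod 6 = 3  true
C6: S + T = 8 + 8 = 16  true
C7: |3 − 3| = 0  true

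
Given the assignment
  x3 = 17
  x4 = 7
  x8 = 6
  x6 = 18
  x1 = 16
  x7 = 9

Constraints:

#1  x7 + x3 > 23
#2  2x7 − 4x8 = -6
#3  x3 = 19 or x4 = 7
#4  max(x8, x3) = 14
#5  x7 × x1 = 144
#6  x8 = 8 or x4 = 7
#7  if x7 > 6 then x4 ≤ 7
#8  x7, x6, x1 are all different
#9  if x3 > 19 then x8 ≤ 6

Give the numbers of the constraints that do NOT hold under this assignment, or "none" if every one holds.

Constraint 4 does not hold.

#1 x7 + x3 = 9 + 17 = 26; 26 > 23 — satisfied.
#2 2x7 − 4x8 = 2(9) − 4(6) = -6 — satisfied.
#3 x3 = 17 ≠ 19, but x4 = 7 = 7 (second disjunct) — satisfied.
#4 max(6, 17) = 17, not 14 — violated.
#5 x7 × x1 = 9 × 16 = 144 — satisfied.
#6 x8 = 6 ≠ 8, but x4 = 7 = 7 (second disjunct) — satisfied.
#7 x7 = 9 > 6, so we need x4 ≤ 7; x4 = 7 ≤ 7 — satisfied.
#8 values 9, 18, 16 are pairwise distinct — satisfied.
#9 x3 = 17, not > 19; antecedent false, conditional vacuously true — satisfied.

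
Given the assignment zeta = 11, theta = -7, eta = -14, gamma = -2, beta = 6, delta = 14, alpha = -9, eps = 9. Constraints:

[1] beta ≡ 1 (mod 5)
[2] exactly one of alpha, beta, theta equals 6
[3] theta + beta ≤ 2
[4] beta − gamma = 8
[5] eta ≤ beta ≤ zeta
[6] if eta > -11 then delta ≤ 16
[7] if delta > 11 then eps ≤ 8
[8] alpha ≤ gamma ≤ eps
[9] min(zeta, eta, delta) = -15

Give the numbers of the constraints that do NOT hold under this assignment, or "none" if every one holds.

Constraints 7 and 9 do not hold.

[1] 6 mod 5 = 1 — holds.
[2] alpha=-9, beta=6, theta=-7; 1 of them equals 6 — holds.
[3] theta + beta = -7 + 6 = -1; -1 ≤ 2 — holds.
[4] beta − gamma = 6 − (-2) = 8 — holds.
[5] values -14 ≤ 6 ≤ 11 — holds.
[6] eta = -14, not > -11; antecedent false, conditional vacuously true — holds.
[7] delta = 14 > 11, so we need eps ≤ 8; but eps = 9 > 8 — fails.
[8] values -9 ≤ -2 ≤ 9 — holds.
[9] min(11, -14, 14) = -14, not -15 — fails.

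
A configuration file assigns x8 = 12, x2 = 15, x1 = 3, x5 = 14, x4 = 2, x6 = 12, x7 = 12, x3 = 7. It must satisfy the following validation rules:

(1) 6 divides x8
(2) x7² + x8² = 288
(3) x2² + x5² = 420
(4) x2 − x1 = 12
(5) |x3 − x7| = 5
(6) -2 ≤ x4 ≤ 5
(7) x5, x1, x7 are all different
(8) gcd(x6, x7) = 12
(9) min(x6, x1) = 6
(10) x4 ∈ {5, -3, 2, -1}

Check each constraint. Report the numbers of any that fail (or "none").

(1) 12 / 6 = 2, so 6 divides 12 — OK.
(2) x7² + x8² = 12² + 12² = 144 + 144 = 288 — OK.
(3) x2² + x5² = 15² + 14² = 225 + 196 = 421, not 420 — violated.
(4) x2 − x1 = 15 − 3 = 12 — OK.
(5) |7 − 12| = 5 — OK.
(6) x4 = 2 lies in [-2, 5] — OK.
(7) values 14, 3, 12 are pairwise distinct — OK.
(8) gcd(12, 12) = 12 — OK.
(9) min(12, 3) = 3, not 6 — violated.
(10) x4 = 2 is in {5, -3, 2, -1} — OK.

Constraints 3, 9 do not hold.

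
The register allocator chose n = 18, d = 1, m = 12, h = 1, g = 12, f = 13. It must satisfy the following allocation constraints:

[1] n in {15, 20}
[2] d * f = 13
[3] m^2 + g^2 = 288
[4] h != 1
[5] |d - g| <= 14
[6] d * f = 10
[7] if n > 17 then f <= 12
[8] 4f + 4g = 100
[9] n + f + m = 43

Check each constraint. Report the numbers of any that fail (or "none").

Constraints 1, 4, 6, and 7 do not hold.

[1] n = 18 is not in {15, 20}  ✗
[2] d * f = 1 * 13 = 13  ✓
[3] m^2 + g^2 = 12^2 + 12^2 = 144 + 144 = 288  ✓
[4] h = 1, but 1 is required to differ  ✗
[5] |1 - 12| = 11; 11 ≤ 14  ✓
[6] d * f = 1 * 13 = 13, not 10  ✗
[7] n = 18 > 17, so we need f ≤ 12; but f = 13 > 12  ✗
[8] 4f + 4g = 4(13) + 4(12) = 100  ✓
[9] n + f + m = 18 + 13 + 12 = 43  ✓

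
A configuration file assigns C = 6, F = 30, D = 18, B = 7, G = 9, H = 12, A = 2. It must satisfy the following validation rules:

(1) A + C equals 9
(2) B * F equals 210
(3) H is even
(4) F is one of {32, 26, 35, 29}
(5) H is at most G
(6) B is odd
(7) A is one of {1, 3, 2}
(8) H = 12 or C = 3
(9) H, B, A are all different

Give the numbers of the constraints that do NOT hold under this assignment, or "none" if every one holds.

(1) A + C = 2 + 6 = 8, not 9 — violated.
(2) B * F = 7 * 30 = 210 — OK.
(3) H = 12 is even — OK.
(4) F = 30 is not in {32, 26, 35, 29} — violated.
(5) H = 12, G = 9; 12 > 9 (want ≤) — violated.
(6) B = 7 is odd — OK.
(7) A = 2 is in {1, 3, 2} — OK.
(8) H = 12 = 12 (first disjunct) — OK.
(9) values 12, 7, 2 are pairwise distinct — OK.

Constraints 1, 4, and 5 do not hold.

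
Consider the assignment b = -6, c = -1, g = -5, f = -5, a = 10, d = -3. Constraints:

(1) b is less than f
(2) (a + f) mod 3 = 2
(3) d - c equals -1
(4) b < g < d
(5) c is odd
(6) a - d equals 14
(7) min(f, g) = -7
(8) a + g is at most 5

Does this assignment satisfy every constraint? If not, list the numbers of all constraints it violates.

(1) b = -6, f = -5; -6 < -5  holds
(2) a + f = 5; 5 mod 3 = 2  holds
(3) d - c = -3 - (-1) = -2, not -1  fails
(4) values -6 < -5 < -3  holds
(5) c = -1 is odd  holds
(6) a - d = 10 - (-3) = 13, not 14  fails
(7) min(-5, -5) = -5, not -7  fails
(8) a + g = 10 + (-5) = 5; 5 ≤ 5  holds

Constraints 3, 6, 7 do not hold.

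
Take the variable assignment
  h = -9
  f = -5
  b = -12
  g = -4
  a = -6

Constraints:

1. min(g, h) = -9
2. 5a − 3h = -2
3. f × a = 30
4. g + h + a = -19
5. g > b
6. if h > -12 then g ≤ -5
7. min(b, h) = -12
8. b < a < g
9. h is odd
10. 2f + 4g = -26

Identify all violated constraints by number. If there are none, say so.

No — constraints 2 and 6 are not satisfied.

1. min(-4, -9) = -9 — satisfied.
2. 5a − 3h = 5(-6) − 3(-9) = -3, not -2 — violated.
3. f × a = -5 × (-6) = 30 — satisfied.
4. g + h + a = -4 + (-9) + (-6) = -19 — satisfied.
5. g = -4, b = -12; -4 > -12 — satisfied.
6. h = -9 > -12, so we need g ≤ -5; but g = -4 > -5 — violated.
7. min(-12, -9) = -12 — satisfied.
8. values -12 < -6 < -4 — satisfied.
9. h = -9 is odd — satisfied.
10. 2f + 4g = 2(-5) + 4(-4) = -26 — satisfied.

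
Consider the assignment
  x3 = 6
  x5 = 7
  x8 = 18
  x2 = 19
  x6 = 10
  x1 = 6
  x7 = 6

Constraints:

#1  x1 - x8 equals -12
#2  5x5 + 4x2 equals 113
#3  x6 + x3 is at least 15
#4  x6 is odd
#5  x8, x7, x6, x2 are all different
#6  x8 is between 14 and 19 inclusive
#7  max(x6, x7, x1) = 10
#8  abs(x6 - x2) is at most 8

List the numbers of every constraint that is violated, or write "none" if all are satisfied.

#1 x1 - x8 = 6 - 18 = -12 — holds.
#2 5x5 + 4x2 = 5(7) + 4(19) = 111, not 113 — fails.
#3 x6 + x3 = 10 + 6 = 16; 16 ≥ 15 — holds.
#4 x6 = 10 is even — fails.
#5 values 18, 6, 10, 19 are pairwise distinct — holds.
#6 x8 = 18 lies in [14, 19] — holds.
#7 max(10, 6, 6) = 10 — holds.
#8 abs(10 - 19) = 9; 9 > 8, exceeds bound 8 — fails.

Constraints 2, 4, 8 are violated.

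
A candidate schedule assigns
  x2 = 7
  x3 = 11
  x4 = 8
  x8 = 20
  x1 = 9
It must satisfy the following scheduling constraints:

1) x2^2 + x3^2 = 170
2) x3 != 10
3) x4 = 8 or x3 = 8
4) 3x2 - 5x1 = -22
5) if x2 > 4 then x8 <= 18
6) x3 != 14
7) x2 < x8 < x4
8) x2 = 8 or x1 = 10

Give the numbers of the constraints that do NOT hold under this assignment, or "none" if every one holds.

1) x2^2 + x3^2 = 7^2 + 11^2 = 49 + 121 = 170  true
2) x3 = 11, and 11 ≠ 10  true
3) x4 = 8 = 8 (first disjunct)  true
4) 3x2 - 5x1 = 3(7) - 5(9) = -24, not -22  false
5) x2 = 7 > 4, so we need x8 ≤ 18; but x8 = 20 > 18  false
6) x3 = 11, and 11 ≠ 14  true
7) values 7, 20, 8; x8 = 20 is not < x4 = 8  false
8) x2 = 7 ≠ 8 and x1 = 9 ≠ 10; both disjuncts false  false

Constraints 4, 5, 7, 8 do not hold.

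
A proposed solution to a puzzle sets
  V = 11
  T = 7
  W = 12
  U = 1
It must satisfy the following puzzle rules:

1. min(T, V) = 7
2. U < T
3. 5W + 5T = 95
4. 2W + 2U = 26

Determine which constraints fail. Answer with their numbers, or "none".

All constraints are satisfied.

1. min(7, 11) = 7  ✔
2. U = 1, T = 7; 1 < 7  ✔
3. 5W + 5T = 5(12) + 5(7) = 95  ✔
4. 2W + 2U = 2(12) + 2(1) = 26  ✔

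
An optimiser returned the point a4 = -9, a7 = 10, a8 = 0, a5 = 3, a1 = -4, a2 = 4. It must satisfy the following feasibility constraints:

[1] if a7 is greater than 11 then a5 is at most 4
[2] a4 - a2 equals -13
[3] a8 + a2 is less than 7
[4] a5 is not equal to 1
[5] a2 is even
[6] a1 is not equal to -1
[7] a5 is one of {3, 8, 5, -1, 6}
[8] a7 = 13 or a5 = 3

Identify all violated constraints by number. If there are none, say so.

All constraints are satisfied.

[1] a7 = 10, not > 11; antecedent false, conditional vacuously true  holds
[2] a4 - a2 = -9 - 4 = -13  holds
[3] a8 + a2 = 0 + 4 = 4; 4 < 7  holds
[4] a5 = 3, and 3 ≠ 1  holds
[5] a2 = 4 is even  holds
[6] a1 = -4, and -4 ≠ -1  holds
[7] a5 = 3 is in {3, 8, 5, -1, 6}  holds
[8] a7 = 10 ≠ 13, but a5 = 3 = 3 (second disjunct)  holds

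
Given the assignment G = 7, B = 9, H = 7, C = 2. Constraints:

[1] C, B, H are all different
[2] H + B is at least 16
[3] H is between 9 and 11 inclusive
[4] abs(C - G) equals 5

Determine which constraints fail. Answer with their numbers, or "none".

Constraint 3 is violated.

[1] values 2, 9, 7 are pairwise distinct — holds.
[2] H + B = 7 + 9 = 16; 16 ≥ 16 — holds.
[3] H = 7 is outside [9, 11] — does not hold.
[4] abs(2 - 7) = 5 — holds.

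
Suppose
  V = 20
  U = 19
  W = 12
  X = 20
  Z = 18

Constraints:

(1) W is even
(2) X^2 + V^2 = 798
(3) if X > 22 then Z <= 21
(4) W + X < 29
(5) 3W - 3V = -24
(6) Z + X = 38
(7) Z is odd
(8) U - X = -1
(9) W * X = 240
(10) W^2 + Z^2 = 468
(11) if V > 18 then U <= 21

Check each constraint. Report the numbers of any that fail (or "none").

Constraints 2, 4, 7 do not hold.

(1) W = 12 is even  holds
(2) X^2 + V^2 = 20^2 + 20^2 = 400 + 400 = 800, not 798  fails
(3) X = 20, not > 22; antecedent false, conditional vacuously true  holds
(4) W + X = 12 + 20 = 32; 32 ≥ 29, bound 29 not met  fails
(5) 3W - 3V = 3(12) - 3(20) = -24  holds
(6) Z + X = 18 + 20 = 38  holds
(7) Z = 18 is even  fails
(8) U - X = 19 - 20 = -1  holds
(9) W * X = 12 * 20 = 240  holds
(10) W^2 + Z^2 = 12^2 + 18^2 = 144 + 324 = 468  holds
(11) V = 20 > 18, so we need U ≤ 21; U = 19 ≤ 21  holds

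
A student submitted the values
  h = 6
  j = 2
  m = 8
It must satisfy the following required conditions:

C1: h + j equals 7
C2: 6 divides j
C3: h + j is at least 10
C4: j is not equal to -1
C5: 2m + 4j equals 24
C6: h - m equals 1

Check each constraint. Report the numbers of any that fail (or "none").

C1: h + j = 6 + 2 = 8, not 7 — violated.
C2: 2 = 6*0 + 2, so 6 does not divide 2 — violated.
C3: h + j = 6 + 2 = 8; 8 < 10, bound 10 not met — violated.
C4: j = 2, and 2 ≠ -1 — satisfied.
C5: 2m + 4j = 2(8) + 4(2) = 24 — satisfied.
C6: h - m = 6 - 8 = -2, not 1 — violated.

Violated: 1, 2, 3, and 6.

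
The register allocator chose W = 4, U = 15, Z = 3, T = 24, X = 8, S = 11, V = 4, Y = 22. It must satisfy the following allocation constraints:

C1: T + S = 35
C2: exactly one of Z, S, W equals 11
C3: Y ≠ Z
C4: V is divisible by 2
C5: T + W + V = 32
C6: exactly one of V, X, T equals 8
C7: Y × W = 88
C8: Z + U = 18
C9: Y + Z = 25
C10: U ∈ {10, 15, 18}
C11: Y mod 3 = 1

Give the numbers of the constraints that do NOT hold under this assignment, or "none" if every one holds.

C1: T + S = 24 + 11 = 35 — satisfied.
C2: Z=3, S=11, W=4; 1 of them equals 11 — satisfied.
C3: Y = 22, Z = 3; distinct — satisfied.
C4: 4 / 2 = 2, so 2 divides 4 — satisfied.
C5: T + W + V = 24 + 4 + 4 = 32 — satisfied.
C6: V=4, X=8, T=24; 1 of them equals 8 — satisfied.
C7: Y × W = 22 × 4 = 88 — satisfied.
C8: Z + U = 3 + 15 = 18 — satisfied.
C9: Y + Z = 22 + 3 = 25 — satisfied.
C10: U = 15 is in {10, 15, 18} — satisfied.
C11: 22 mod 3 = 1 — satisfied.

Yes — all constraints hold.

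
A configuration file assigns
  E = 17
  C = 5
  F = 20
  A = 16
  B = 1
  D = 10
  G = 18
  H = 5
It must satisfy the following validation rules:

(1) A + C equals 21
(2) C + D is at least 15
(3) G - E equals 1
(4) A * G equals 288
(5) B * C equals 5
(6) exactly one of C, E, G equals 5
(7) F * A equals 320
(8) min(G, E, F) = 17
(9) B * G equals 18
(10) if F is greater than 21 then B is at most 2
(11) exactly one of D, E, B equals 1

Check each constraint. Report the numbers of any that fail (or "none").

The assignment satisfies every constraint.

(1) A + C = 16 + 5 = 21 — OK.
(2) C + D = 5 + 10 = 15; 15 ≥ 15 — OK.
(3) G - E = 18 - 17 = 1 — OK.
(4) A * G = 16 * 18 = 288 — OK.
(5) B * C = 1 * 5 = 5 — OK.
(6) C=5, E=17, G=18; 1 of them equals 5 — OK.
(7) F * A = 20 * 16 = 320 — OK.
(8) min(18, 17, 20) = 17 — OK.
(9) B * G = 1 * 18 = 18 — OK.
(10) F = 20, not > 21; antecedent false, conditional vacuously true — OK.
(11) D=10, E=17, B=1; 1 of them equals 1 — OK.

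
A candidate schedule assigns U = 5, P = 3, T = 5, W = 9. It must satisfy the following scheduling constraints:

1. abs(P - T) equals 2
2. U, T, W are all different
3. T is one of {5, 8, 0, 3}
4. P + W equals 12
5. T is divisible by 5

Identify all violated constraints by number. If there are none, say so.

1. abs(3 - 5) = 2  yes
2. U = T = 5, not all different  no
3. T = 5 is in {5, 8, 0, 3}  yes
4. P + W = 3 + 9 = 12  yes
5. 5 / 5 = 1, so 5 divides 5  yes

Constraint 2 does not hold.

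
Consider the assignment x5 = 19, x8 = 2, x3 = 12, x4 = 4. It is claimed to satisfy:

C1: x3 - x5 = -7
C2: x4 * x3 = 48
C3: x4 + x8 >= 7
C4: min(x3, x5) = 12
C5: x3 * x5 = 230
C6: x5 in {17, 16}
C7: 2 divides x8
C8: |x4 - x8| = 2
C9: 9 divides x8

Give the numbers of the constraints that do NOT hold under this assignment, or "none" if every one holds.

C1: x3 - x5 = 12 - 19 = -7 — holds.
C2: x4 * x3 = 4 * 12 = 48 — holds.
C3: x4 + x8 = 4 + 2 = 6; 6 < 7, bound 7 not met — fails.
C4: min(12, 19) = 12 — holds.
C5: x3 * x5 = 12 * 19 = 228, not 230 — fails.
C6: x5 = 19 is not in {17, 16} — fails.
C7: 2 / 2 = 1, so 2 divides 2 — holds.
C8: |4 - 2| = 2 — holds.
C9: 2 = 9*0 + 2, so 9 does not divide 2 — fails.

Constraints 3, 5, 6, 9 do not hold.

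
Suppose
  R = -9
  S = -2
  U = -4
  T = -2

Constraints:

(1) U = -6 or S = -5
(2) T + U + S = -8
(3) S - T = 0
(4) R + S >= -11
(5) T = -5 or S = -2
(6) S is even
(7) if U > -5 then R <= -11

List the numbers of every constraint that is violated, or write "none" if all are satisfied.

Constraints 1 and 7 do not hold.

(1) U = -4 ≠ -6 and S = -2 ≠ -5; both disjuncts false — violated.
(2) T + U + S = -2 + (-4) + (-2) = -8 — satisfied.
(3) S - T = -2 - (-2) = 0 — satisfied.
(4) R + S = -9 + (-2) = -11; -11 ≥ -11 — satisfied.
(5) T = -2 ≠ -5, but S = -2 = -2 (second disjunct) — satisfied.
(6) S = -2 is even — satisfied.
(7) U = -4 > -5, so we need R ≤ -11; but R = -9 > -11 — violated.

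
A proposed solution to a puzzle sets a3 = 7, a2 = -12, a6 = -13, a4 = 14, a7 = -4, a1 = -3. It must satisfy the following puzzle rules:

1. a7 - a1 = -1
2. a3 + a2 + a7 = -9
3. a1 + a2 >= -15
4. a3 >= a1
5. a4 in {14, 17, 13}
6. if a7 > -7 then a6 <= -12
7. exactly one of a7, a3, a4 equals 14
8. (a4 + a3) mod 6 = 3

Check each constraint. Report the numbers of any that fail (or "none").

All constraints are satisfied.

1. a7 - a1 = -4 - (-3) = -1 — satisfied.
2. a3 + a2 + a7 = 7 + (-12) + (-4) = -9 — satisfied.
3. a1 + a2 = -3 + (-12) = -15; -15 ≥ -15 — satisfied.
4. a3 = 7, a1 = -3; 7 ≥ -3 — satisfied.
5. a4 = 14 is in {14, 17, 13} — satisfied.
6. a7 = -4 > -7, so we need a6 ≤ -12; a6 = -13 ≤ -12 — satisfied.
7. a7=-4, a3=7, a4=14; 1 of them equals 14 — satisfied.
8. a4 + a3 = 21; 21 mod 6 = 3 — satisfied.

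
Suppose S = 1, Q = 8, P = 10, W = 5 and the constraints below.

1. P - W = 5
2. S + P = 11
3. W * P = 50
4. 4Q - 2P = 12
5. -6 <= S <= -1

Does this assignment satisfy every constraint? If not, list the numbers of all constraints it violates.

Constraint 5 is violated.

1. P - W = 10 - 5 = 5 — satisfied.
2. S + P = 1 + 10 = 11 — satisfied.
3. W * P = 5 * 10 = 50 — satisfied.
4. 4Q - 2P = 4(8) - 2(10) = 12 — satisfied.
5. S = 1 is outside [-6, -1] — violated.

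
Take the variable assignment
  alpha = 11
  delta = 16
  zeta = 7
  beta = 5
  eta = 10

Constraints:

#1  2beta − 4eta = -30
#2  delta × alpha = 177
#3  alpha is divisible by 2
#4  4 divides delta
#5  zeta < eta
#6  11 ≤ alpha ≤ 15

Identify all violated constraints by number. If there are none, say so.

#1 2beta − 4eta = 2(5) − 4(10) = -30  yes
#2 delta × alpha = 16 × 11 = 176, not 177  no
#3 11 = 2×5 + 1, so 2 does not divide 11  no
#4 16 / 4 = 4, so 4 divides 16  yes
#5 zeta = 7, eta = 10; 7 < 10  yes
#6 alpha = 11 lies in [11, 15]  yes

No — constraints 2 and 3 are not satisfied.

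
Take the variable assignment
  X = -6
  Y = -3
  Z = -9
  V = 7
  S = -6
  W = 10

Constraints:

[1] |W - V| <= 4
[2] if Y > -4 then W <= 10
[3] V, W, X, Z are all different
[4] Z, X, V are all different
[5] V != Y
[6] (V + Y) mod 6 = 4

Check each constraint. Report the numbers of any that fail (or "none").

[1] |10 - 7| = 3; 3 ≤ 4  OK
[2] Y = -3 > -4, so we need W ≤ 10; W = 10 ≤ 10  OK
[3] values 7, 10, -6, -9 are pairwise distinct  OK
[4] values -9, -6, 7 are pairwise distinct  OK
[5] V = 7, Y = -3; distinct  OK
[6] V + Y = 4; 4 mod 6 = 4  OK

No violations.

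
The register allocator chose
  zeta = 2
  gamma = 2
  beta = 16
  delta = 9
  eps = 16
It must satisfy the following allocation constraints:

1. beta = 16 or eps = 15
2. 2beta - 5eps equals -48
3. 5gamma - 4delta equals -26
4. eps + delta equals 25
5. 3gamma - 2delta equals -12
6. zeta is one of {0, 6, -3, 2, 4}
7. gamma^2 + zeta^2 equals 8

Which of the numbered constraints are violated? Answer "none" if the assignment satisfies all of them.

All constraints are satisfied.

1. beta = 16 = 16 (first disjunct) — holds.
2. 2beta - 5eps = 2(16) - 5(16) = -48 — holds.
3. 5gamma - 4delta = 5(2) - 4(9) = -26 — holds.
4. eps + delta = 16 + 9 = 25 — holds.
5. 3gamma - 2delta = 3(2) - 2(9) = -12 — holds.
6. zeta = 2 is in {0, 6, -3, 2, 4} — holds.
7. gamma^2 + zeta^2 = 2^2 + 2^2 = 4 + 4 = 8 — holds.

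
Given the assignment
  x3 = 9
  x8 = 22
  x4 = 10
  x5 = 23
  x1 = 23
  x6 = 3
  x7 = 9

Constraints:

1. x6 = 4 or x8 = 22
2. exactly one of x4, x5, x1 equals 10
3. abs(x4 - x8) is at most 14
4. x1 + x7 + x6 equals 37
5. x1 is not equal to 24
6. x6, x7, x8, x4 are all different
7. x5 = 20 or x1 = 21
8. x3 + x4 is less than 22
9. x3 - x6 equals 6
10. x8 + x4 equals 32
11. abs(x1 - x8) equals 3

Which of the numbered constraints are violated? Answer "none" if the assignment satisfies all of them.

Violated: 4, 7, and 11.

1. x6 = 3 ≠ 4, but x8 = 22 = 22 (second disjunct)  holds
2. x4=10, x5=23, x1=23; 1 of them equals 10  holds
3. abs(10 - 22) = 12; 12 ≤ 14  holds
4. x1 + x7 + x6 = 23 + 9 + 3 = 35, not 37  fails
5. x1 = 23, and 23 ≠ 24  holds
6. values 3, 9, 22, 10 are pairwise distinct  holds
7. x5 = 23 ≠ 20 and x1 = 23 ≠ 21; both disjuncts false  fails
8. x3 + x4 = 9 + 10 = 19; 19 < 22  holds
9. x3 - x6 = 9 - 3 = 6  holds
10. x8 + x4 = 22 + 10 = 32  holds
11. abs(23 - 22) = 1, not 3  fails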